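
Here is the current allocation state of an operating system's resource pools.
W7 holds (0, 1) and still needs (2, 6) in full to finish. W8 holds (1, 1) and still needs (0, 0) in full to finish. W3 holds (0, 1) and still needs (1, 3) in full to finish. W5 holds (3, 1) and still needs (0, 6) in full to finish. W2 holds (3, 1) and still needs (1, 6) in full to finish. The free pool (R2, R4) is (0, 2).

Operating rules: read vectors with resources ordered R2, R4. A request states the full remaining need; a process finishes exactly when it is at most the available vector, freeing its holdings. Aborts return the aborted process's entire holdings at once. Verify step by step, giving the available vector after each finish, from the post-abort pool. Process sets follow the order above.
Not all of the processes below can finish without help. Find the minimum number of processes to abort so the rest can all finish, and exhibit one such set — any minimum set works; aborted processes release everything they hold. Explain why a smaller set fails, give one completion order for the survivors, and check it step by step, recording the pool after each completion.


Minimum abort set: W5 and W2.
Key observation: W7 was stuck for good until W5 and W2 gave back (6, 2); in the order shown it finishes at step 3.
No one abort is enough; case by case: W7 alone leaves W5 blocked (short on R4); W8 alone leaves W7 blocked (short on R2 and R4); W3 alone leaves W7 blocked (short on R2 and R4); W5 alone leaves W7 blocked (short on R4); W2 alone leaves W7 blocked (short on R4).
Survivors finish in the order: W3, W8, W7. Verifying each step (pool after the aborts first):
  pool = (6, 4)
  run W3 (needs (1, 3), free (6, 4)); after release of (0, 1) the pool is (6, 5)
  run W8 (needs (0, 0), free (6, 5)); after release of (1, 1) the pool is (7, 6)
  run W7 (needs (2, 6), free (7, 6)); after release of (0, 1) the pool is (7, 7)


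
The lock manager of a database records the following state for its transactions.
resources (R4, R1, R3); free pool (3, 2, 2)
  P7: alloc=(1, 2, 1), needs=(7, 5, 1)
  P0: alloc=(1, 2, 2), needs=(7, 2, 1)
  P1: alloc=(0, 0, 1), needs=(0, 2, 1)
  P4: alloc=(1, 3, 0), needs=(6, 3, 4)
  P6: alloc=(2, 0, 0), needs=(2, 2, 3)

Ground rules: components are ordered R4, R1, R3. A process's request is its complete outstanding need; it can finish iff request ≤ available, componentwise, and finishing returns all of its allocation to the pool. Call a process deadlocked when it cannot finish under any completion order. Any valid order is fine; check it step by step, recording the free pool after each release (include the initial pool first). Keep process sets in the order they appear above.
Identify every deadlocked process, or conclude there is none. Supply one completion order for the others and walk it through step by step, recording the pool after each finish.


Deadlocked: P7, P0 and P4.
Key observation: P1, P6 can finish, but then (5, 2, 3) is all there is, and the blocked group's R4 demands exceed it.
The rest can finish in the order P1, P6. Walking it through:
  pool = (3, 2, 2)
  P1: need (0, 2, 1) fits (3, 2, 2); releases (0, 0, 1), pool now (3, 2, 3)
  P6: need (2, 2, 3) fits (3, 2, 3); releases (2, 0, 0), pool now (5, 2, 3)
None of the blocked processes ever fits:
  P7 cannot run: need (7, 5, 1) vs free (5, 2, 3) (insufficient R4 and R1)
  P0 cannot run: need (7, 2, 1) vs free (5, 2, 3) (insufficient R4)
  P4 cannot run: need (6, 3, 4) vs free (5, 2, 3) (insufficient R4, R1 and R3)


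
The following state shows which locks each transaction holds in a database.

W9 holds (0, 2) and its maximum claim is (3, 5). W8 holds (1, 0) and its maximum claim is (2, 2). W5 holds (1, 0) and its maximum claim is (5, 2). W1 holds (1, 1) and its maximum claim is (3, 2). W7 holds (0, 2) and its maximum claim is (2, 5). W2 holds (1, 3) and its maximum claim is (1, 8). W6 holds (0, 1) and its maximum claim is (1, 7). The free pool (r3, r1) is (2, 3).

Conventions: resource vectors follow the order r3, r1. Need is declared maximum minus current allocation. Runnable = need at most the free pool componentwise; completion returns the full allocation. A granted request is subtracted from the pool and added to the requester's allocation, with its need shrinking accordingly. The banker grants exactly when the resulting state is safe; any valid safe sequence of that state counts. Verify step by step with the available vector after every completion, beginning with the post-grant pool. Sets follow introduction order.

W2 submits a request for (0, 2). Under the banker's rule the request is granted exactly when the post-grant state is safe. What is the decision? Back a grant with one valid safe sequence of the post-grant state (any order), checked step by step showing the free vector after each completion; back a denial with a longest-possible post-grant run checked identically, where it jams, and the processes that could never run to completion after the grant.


DENY. Granting would leave the state unsafe.
Key observation: the wall is r1: completing W1, W8, W5 brings the pool only to (5, 2), and all the rest need more.
Pretend the grant happened; the run W1, W8, W5 goes as far as possible. Check, step by step:
  pool = (2, 1)
  W1: need (2, 1) fits (2, 1); releases (1, 1), pool now (3, 2)
  W8: need (1, 2) fits (3, 2); releases (1, 0), pool now (4, 2)
  W5: need (4, 2) fits (4, 2); releases (1, 0), pool now (5, 2)
  W9 cannot run: need (3, 3) vs free (5, 2) (insufficient r1)
  W7 cannot run: need (2, 3) vs free (5, 2) (insufficient r1)
  W2 cannot run: need (0, 3) vs free (5, 2) (insufficient r1)
  W6 cannot run: need (1, 6) vs free (5, 2) (insufficient r1)
Had the request been granted, W9, W7, W2 and W6 could never finish.


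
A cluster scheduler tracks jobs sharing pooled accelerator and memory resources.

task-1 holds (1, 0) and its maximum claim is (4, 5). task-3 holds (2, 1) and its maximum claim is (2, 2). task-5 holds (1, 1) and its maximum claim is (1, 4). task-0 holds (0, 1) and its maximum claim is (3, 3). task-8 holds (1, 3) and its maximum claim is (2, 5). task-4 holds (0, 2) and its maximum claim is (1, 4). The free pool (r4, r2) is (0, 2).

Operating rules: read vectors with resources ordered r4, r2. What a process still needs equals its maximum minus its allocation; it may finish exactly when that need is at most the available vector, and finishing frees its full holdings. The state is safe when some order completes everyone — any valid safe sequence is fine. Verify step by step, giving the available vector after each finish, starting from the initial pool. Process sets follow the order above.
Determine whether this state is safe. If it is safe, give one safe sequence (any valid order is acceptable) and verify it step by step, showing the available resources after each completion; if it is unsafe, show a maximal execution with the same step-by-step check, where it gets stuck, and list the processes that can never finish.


SAFE, for example via the order task-3, task-8, task-1, task-0, task-5, task-4.
Key observation: the order's first zero-slack moment is task-1 ((3, 5) needed, (3, 6) free — a requested resource with nothing to spare).
Verifying each step:
  pool = (0, 2)
  task-3 needs (0, 1) <= (0, 2) -> finishes; pool += (2, 1) = (2, 3)
  task-8 needs (1, 2) <= (2, 3) -> finishes; pool += (1, 3) = (3, 6)
  task-1 needs (3, 5) <= (3, 6) -> finishes; pool += (1, 0) = (4, 6)
  task-0 needs (3, 2) <= (4, 6) -> finishes; pool += (0, 1) = (4, 7)
  task-5 needs (0, 3) <= (4, 7) -> finishes; pool += (1, 1) = (5, 8)
  task-4 needs (1, 2) <= (5, 8) -> finishes; pool += (0, 2) = (5, 10)


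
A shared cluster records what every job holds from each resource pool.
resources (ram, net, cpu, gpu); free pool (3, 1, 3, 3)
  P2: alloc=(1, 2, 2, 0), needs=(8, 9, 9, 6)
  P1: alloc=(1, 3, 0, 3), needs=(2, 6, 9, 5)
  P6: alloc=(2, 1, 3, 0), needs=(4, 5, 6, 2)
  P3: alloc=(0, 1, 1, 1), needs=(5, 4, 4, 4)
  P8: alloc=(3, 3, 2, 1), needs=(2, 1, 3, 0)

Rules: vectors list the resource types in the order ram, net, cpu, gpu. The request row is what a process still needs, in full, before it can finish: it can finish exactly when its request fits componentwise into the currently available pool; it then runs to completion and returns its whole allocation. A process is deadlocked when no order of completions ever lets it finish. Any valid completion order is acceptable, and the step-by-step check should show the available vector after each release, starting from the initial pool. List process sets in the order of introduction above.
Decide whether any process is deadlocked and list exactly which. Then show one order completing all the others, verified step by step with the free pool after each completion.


No process is deadlocked.
Key observation: no deadlock: P8 fits now, and the freed resources carry the rest through.
One completion order for the rest: P8, P3, P6, P1, P2. Step-by-step check:
  pool = (3, 1, 3, 3)
  P8 needs (2, 1, 3, 0) <= (3, 1, 3, 3) -> finishes; pool += (3, 3, 2, 1) = (6, 4, 5, 4)
  P3 needs (5, 4, 4, 4) <= (6, 4, 5, 4) -> finishes; pool += (0, 1, 1, 1) = (6, 5, 6, 5)
  P6 needs (4, 5, 6, 2) <= (6, 5, 6, 5) -> finishes; pool += (2, 1, 3, 0) = (8, 6, 9, 5)
  P1 needs (2, 6, 9, 5) <= (8, 6, 9, 5) -> finishes; pool += (1, 3, 0, 3) = (9, 9, 9, 8)
  P2 needs (8, 9, 9, 6) <= (9, 9, 9, 8) -> finishes; pool += (1, 2, 2, 0) = (10, 11, 11, 8)


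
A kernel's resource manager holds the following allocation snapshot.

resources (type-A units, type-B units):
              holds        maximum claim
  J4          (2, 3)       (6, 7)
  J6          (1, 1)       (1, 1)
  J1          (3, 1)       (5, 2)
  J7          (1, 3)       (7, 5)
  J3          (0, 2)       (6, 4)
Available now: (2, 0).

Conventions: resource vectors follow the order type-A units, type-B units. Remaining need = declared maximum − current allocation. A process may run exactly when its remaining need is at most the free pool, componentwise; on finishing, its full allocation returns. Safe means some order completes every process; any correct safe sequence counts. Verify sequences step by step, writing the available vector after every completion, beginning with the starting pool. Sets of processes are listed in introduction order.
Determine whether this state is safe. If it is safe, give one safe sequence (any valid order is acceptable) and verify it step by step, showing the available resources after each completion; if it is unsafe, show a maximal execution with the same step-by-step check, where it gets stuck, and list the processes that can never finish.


SAFE. One safe sequence: J6, J1, J7, J3, J4.
Key observation: the order's first zero-slack moment is J1 ((2, 1) needed, (3, 1) free — a requested resource with nothing to spare).
Verifying each step:
  pool = (2, 0)
  J6 needs (0, 0) <= (2, 0) -> finishes; pool += (1, 1) = (3, 1)
  J1 needs (2, 1) <= (3, 1) -> finishes; pool += (3, 1) = (6, 2)
  J7 needs (6, 2) <= (6, 2) -> finishes; pool += (1, 3) = (7, 5)
  J3 needs (6, 2) <= (7, 5) -> finishes; pool += (0, 2) = (7, 7)
  J4 needs (4, 4) <= (7, 7) -> finishes; pool += (2, 3) = (9, 10)


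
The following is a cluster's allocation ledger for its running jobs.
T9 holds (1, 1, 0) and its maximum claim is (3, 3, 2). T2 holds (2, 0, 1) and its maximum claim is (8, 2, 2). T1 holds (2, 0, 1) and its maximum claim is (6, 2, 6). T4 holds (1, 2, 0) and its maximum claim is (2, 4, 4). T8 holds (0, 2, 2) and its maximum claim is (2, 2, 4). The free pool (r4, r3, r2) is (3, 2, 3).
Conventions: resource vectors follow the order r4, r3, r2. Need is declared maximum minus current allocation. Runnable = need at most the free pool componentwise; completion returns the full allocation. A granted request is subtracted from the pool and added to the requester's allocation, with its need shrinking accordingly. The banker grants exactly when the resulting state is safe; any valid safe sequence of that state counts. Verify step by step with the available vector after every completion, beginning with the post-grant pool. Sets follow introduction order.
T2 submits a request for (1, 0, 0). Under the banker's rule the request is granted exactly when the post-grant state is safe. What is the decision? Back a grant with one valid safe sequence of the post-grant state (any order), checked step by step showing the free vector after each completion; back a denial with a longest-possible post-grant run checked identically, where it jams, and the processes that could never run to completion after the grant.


GRANT: granting preserves safety; a valid post-grant sequence is T8, T9, T4, T1, T2.
Key observation: granting shrinks the pool to (2, 2, 3), yet T8 still fits and the chain goes through.
Verifying the post-grant state step by step:
  pool = (2, 2, 3)
  T8 needs (2, 0, 2) <= (2, 2, 3) -> finishes; pool += (0, 2, 2) = (2, 4, 5)
  T9 needs (2, 2, 2) <= (2, 4, 5) -> finishes; pool += (1, 1, 0) = (3, 5, 5)
  T4 needs (1, 2, 4) <= (3, 5, 5) -> finishes; pool += (1, 2, 0) = (4, 7, 5)
  T1 needs (4, 2, 5) <= (4, 7, 5) -> finishes; pool += (2, 0, 1) = (6, 7, 6)
  T2 needs (5, 2, 1) <= (6, 7, 6) -> finishes; pool += (3, 0, 1) = (9, 7, 7)


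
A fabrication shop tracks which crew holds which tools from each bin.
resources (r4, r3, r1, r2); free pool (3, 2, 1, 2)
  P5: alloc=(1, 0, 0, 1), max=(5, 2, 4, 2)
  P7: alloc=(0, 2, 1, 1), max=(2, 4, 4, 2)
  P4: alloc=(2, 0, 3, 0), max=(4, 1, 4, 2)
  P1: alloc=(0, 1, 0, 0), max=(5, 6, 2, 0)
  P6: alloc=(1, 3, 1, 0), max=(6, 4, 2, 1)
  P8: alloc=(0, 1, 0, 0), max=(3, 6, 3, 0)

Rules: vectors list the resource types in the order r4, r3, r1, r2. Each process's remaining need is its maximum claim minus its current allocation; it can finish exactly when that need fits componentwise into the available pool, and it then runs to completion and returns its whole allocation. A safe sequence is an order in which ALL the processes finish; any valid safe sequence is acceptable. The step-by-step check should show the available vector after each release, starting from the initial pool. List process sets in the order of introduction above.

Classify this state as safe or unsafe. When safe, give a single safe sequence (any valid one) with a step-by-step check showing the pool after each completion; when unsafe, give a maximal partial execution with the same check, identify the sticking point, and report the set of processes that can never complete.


SAFE, for example via the order P4, P6, P5, P8, P1, P7.
Key observation: the order's first zero-slack moment is P4 ((2, 1, 1, 2) needed, (3, 2, 1, 2) free — a requested resource with nothing to spare).
Verifying each step:
  pool = (3, 2, 1, 2)
  P4 needs (2, 1, 1, 2) <= (3, 2, 1, 2) -> finishes; pool += (2, 0, 3, 0) = (5, 2, 4, 2)
  P6 needs (5, 1, 1, 1) <= (5, 2, 4, 2) -> finishes; pool += (1, 3, 1, 0) = (6, 5, 5, 2)
  P5 needs (4, 2, 4, 1) <= (6, 5, 5, 2) -> finishes; pool += (1, 0, 0, 1) = (7, 5, 5, 3)
  P8 needs (3, 5, 3, 0) <= (7, 5, 5, 3) -> finishes; pool += (0, 1, 0, 0) = (7, 6, 5, 3)
  P1 needs (5, 5, 2, 0) <= (7, 6, 5, 3) -> finishes; pool += (0, 1, 0, 0) = (7, 7, 5, 3)
  P7 needs (2, 2, 3, 1) <= (7, 7, 5, 3) -> finishes; pool += (0, 2, 1, 1) = (7, 9, 6, 4)


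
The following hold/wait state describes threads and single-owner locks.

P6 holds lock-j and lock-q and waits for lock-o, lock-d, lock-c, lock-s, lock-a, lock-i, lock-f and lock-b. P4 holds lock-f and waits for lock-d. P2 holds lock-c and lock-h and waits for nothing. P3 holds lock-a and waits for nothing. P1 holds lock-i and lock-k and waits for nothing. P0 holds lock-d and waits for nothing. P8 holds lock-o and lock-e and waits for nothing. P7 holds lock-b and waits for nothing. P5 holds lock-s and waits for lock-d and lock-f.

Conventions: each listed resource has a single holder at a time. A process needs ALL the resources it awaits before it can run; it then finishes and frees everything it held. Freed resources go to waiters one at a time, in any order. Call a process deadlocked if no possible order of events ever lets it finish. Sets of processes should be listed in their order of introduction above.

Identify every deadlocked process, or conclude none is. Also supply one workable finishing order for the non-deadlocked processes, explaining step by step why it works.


Nothing here is deadlocked.
Key observation: the wait graph is acyclic; completion cascades from the unblocked processes through everyone else.
The rest can finish in the order P3, P0, P8, P1, P4, P7, P5, P2, P6.
Walking it through:
  P3 waits on nothing -> runs at once and releases lock-a
  P0 waits on nothing -> runs at once and releases lock-d
  P8 waits on nothing -> runs at once and releases lock-o and lock-e
  P1 waits on nothing -> runs at once and releases lock-i and lock-k
  P4: everything it awaited (lock-d) is free; runs, freeing lock-f
  P7 waits on nothing -> runs at once and releases lock-b
  P5: everything it awaited (lock-d and lock-f) is free; runs, freeing lock-s
  P2 waits on nothing -> runs at once and releases lock-c and lock-h
  P6: everything it awaited (lock-o, lock-d, lock-c, lock-s, lock-a, lock-i, lock-f and lock-b) is free; runs, freeing lock-j and lock-q


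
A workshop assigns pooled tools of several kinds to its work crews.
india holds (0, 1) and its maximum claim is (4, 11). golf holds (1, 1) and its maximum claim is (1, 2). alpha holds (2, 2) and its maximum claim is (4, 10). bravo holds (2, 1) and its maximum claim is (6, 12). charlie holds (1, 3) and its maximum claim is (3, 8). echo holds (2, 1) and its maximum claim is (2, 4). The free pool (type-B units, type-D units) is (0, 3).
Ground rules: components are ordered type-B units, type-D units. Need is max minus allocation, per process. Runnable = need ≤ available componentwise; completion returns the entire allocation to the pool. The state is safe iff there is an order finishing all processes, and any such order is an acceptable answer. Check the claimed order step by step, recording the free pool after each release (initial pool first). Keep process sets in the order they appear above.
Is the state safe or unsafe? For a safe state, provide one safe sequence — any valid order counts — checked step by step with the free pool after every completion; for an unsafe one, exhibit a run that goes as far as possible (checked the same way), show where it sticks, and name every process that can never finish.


SAFE — a valid safe sequence is echo, golf, charlie, alpha, india, bravo.
Key observation: echo is the earliest step where a requested resource binds exactly: need (0, 3), pool (0, 3) at its turn.
Walking it through:
  pool = (0, 3)
  echo needs (0, 3) <= (0, 3) -> finishes; pool += (2, 1) = (2, 4)
  golf needs (0, 1) <= (2, 4) -> finishes; pool += (1, 1) = (3, 5)
  charlie needs (2, 5) <= (3, 5) -> finishes; pool += (1, 3) = (4, 8)
  alpha needs (2, 8) <= (4, 8) -> finishes; pool += (2, 2) = (6, 10)
  india needs (4, 10) <= (6, 10) -> finishes; pool += (0, 1) = (6, 11)
  bravo needs (4, 11) <= (6, 11) -> finishes; pool += (2, 1) = (8, 12)


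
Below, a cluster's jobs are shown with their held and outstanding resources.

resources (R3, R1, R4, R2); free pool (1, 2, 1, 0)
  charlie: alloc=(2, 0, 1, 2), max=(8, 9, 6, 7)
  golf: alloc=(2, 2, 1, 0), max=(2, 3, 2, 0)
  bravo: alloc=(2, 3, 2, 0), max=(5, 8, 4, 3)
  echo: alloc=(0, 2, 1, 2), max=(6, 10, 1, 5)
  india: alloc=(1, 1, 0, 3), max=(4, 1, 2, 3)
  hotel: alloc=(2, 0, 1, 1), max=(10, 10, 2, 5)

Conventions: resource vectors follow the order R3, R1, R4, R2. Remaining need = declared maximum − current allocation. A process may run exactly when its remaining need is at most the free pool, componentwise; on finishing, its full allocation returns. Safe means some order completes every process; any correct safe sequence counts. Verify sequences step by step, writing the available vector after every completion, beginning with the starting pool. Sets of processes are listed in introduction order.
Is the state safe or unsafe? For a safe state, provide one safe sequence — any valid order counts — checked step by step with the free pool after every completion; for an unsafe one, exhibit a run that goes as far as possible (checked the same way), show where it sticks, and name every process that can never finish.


The state is SAFE; one workable sequence: golf, india, bravo, echo, charlie, hotel.
Key observation: golf is the earliest step where a requested resource binds exactly: need (0, 1, 1, 0), pool (1, 2, 1, 0) at its turn.
Check, step by step:
  pool = (1, 2, 1, 0)
  golf: need (0, 1, 1, 0) fits (1, 2, 1, 0); releases (2, 2, 1, 0), pool now (3, 4, 2, 0)
  india: need (3, 0, 2, 0) fits (3, 4, 2, 0); releases (1, 1, 0, 3), pool now (4, 5, 2, 3)
  bravo: need (3, 5, 2, 3) fits (4, 5, 2, 3); releases (2, 3, 2, 0), pool now (6, 8, 4, 3)
  echo: need (6, 8, 0, 3) fits (6, 8, 4, 3); releases (0, 2, 1, 2), pool now (6, 10, 5, 5)
  charlie: need (6, 9, 5, 5) fits (6, 10, 5, 5); releases (2, 0, 1, 2), pool now (8, 10, 6, 7)
  hotel: need (8, 10, 1, 4) fits (8, 10, 6, 7); releases (2, 0, 1, 1), pool now (10, 10, 7, 8)


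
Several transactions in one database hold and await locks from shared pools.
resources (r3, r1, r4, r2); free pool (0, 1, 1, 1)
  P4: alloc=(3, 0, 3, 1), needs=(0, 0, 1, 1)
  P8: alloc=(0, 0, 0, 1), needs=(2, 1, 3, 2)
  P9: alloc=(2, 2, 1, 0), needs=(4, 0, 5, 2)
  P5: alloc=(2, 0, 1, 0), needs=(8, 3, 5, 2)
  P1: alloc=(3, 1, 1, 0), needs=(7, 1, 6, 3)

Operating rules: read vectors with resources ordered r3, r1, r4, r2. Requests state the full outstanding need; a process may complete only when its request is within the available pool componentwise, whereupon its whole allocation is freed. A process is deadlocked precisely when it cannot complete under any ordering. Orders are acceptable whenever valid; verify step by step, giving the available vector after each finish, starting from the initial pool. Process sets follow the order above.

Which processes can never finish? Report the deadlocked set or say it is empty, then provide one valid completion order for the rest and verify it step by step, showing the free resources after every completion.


Deadlocked: P9, P5 and P1.
Key observation: the pool after P4, P8 is (3, 1, 4, 3); every surviving request exceeds it in r3, so progress ends there.
One completion order for the rest: P4, P8. Check, step by step:
  pool = (0, 1, 1, 1)
  P4: need (0, 0, 1, 1) fits (0, 1, 1, 1); releases (3, 0, 3, 1), pool now (3, 1, 4, 2)
  P8: need (2, 1, 3, 2) fits (3, 1, 4, 2); releases (0, 0, 0, 1), pool now (3, 1, 4, 3)
The stuck group stays short no matter what:
  P9 cannot run: need (4, 0, 5, 2) vs free (3, 1, 4, 3) (insufficient r3 and r4)
  P5 cannot run: need (8, 3, 5, 2) vs free (3, 1, 4, 3) (insufficient r3, r1 and r4)
  P1 cannot run: need (7, 1, 6, 3) vs free (3, 1, 4, 3) (insufficient r3 and r4)


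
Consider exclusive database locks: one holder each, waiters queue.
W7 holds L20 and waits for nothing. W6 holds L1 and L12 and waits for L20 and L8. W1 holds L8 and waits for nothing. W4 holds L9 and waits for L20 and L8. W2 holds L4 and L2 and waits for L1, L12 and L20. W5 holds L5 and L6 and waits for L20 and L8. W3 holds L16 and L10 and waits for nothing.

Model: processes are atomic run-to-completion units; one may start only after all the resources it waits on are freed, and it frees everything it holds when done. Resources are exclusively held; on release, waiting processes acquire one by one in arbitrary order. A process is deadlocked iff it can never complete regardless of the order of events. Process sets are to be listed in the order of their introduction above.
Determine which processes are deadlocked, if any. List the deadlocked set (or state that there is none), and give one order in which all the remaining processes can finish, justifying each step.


No process is deadlocked.
Key observation: although several processes wait, no cycle exists — each chain bottoms out at a free runner.
The rest can finish in the order W7, W1, W6, W5, W2, W4, W3.
Verifying each step:
  W7 waits on nothing -> runs at once and releases L20
  W1 waits on nothing -> runs at once and releases L8
  run W6 (all its waits — L20 and L8 — are resolved); releases L1 and L12
  run W5 (all its waits — L20 and L8 — are resolved); releases L5 and L6
  run W2 (all its waits — L1, L12 and L20 — are resolved); releases L4 and L2
  run W4 (all its waits — L20 and L8 — are resolved); releases L9
  W3 waits on nothing -> runs at once and releases L16 and L10


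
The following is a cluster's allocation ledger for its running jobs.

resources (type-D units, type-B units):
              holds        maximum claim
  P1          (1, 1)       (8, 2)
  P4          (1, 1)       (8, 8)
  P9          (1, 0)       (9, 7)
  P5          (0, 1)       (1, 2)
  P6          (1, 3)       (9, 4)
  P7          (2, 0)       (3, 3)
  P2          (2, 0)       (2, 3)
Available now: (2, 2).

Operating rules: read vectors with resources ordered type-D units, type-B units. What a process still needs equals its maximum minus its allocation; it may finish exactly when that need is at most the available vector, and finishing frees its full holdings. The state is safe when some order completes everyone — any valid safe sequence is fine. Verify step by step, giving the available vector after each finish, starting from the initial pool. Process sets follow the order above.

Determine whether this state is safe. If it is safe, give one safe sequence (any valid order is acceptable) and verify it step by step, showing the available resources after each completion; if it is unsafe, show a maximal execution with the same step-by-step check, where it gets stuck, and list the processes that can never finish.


The state is UNSAFE.
Key observation: P5, P2, P7 can finish, but then (6, 3) is all there is, and the blocked group's type-D units demands exceed it.
A maximal execution: P5, P2, P7 — then nothing else fits. Step-by-step check:
  pool = (2, 2)
  P5 needs (1, 1) <= (2, 2) -> finishes; pool += (0, 1) = (2, 3)
  P2 needs (0, 3) <= (2, 3) -> finishes; pool += (2, 0) = (4, 3)
  P7 needs (1, 3) <= (4, 3) -> finishes; pool += (2, 0) = (6, 3)
  P1 cannot run: need (7, 1) vs free (6, 3) (insufficient type-D units)
  P4 cannot run: need (7, 7) vs free (6, 3) (insufficient type-D units and type-B units)
  P9 cannot run: need (8, 7) vs free (6, 3) (insufficient type-D units and type-B units)
  P6 cannot run: need (8, 1) vs free (6, 3) (insufficient type-D units)
Never able to finish: P1, P4, P9 and P6.


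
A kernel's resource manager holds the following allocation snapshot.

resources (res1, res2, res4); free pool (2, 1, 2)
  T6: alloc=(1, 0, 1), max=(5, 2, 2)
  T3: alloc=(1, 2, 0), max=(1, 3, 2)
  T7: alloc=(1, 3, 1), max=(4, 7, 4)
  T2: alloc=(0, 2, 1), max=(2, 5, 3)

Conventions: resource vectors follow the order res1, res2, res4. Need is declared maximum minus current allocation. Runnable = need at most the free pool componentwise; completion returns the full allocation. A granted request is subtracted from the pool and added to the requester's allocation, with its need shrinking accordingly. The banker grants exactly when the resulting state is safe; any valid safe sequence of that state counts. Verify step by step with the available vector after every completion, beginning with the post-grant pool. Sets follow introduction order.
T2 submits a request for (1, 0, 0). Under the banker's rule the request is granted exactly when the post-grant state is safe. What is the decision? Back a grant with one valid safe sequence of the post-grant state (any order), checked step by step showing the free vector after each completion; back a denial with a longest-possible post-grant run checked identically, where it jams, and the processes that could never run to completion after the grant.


GRANT: granting preserves safety; a valid post-grant sequence is T3, T2, T7, T6.
Key observation: post-grant, (1, 1, 2) remains, and an order beginning with T3 completes everyone.
Verifying the post-grant state step by step:
  pool = (1, 1, 2)
  T3: need (0, 1, 2) fits (1, 1, 2); releases (1, 2, 0), pool now (2, 3, 2)
  T2: need (1, 3, 2) fits (2, 3, 2); releases (1, 2, 1), pool now (3, 5, 3)
  T7: need (3, 4, 3) fits (3, 5, 3); releases (1, 3, 1), pool now (4, 8, 4)
  T6: need (4, 2, 1) fits (4, 8, 4); releases (1, 0, 1), pool now (5, 8, 5)


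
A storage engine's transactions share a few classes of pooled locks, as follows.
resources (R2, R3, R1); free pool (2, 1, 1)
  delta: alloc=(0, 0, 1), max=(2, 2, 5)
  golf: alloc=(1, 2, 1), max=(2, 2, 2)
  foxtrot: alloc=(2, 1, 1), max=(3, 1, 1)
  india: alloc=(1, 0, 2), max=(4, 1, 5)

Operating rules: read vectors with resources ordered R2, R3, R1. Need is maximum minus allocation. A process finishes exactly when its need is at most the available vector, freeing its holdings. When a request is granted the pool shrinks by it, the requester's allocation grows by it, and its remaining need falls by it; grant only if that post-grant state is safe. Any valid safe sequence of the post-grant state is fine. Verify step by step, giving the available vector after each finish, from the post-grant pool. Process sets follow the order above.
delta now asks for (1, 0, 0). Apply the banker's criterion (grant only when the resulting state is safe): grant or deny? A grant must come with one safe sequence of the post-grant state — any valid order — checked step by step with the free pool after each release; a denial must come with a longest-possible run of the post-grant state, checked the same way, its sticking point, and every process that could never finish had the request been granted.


GRANT — the state after the grant stays safe, e.g. via foxtrot, golf, india, delta.
Key observation: with (1, 1, 1) left after the transfer, foxtrot can run at once — the state stays safe.
Step-by-step check of the post-grant state:
  pool = (1, 1, 1)
  run foxtrot (needs (1, 0, 0), free (1, 1, 1)); after release of (2, 1, 1) the pool is (3, 2, 2)
  run golf (needs (1, 0, 1), free (3, 2, 2)); after release of (1, 2, 1) the pool is (4, 4, 3)
  run india (needs (3, 1, 3), free (4, 4, 3)); after release of (1, 0, 2) the pool is (5, 4, 5)
  run delta (needs (1, 2, 4), free (5, 4, 5)); after release of (1, 0, 1) the pool is (6, 4, 6)


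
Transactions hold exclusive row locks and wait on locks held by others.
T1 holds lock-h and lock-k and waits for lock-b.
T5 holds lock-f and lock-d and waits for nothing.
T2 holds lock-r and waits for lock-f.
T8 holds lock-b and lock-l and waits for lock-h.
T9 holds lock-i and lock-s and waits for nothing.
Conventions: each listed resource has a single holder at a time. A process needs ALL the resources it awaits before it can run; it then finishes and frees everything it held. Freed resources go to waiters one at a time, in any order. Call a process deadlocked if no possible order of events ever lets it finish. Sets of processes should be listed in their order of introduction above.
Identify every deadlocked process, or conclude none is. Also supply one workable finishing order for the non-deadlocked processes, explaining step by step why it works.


The deadlocked set is T1 and T8.
Key observation: nobody on the ring T1 -> T8 -> T1 can start until another member finishes, which never happens; no other process is dragged down with it.
A valid finishing order for the others: T9, T5, T2.
Walking it through:
  T9: no waits; runs immediately, freeing lock-i and lock-s
  T5: no waits; runs immediately, freeing lock-f and lock-d
  T2: everything it awaited (lock-f) is free; runs, freeing lock-r


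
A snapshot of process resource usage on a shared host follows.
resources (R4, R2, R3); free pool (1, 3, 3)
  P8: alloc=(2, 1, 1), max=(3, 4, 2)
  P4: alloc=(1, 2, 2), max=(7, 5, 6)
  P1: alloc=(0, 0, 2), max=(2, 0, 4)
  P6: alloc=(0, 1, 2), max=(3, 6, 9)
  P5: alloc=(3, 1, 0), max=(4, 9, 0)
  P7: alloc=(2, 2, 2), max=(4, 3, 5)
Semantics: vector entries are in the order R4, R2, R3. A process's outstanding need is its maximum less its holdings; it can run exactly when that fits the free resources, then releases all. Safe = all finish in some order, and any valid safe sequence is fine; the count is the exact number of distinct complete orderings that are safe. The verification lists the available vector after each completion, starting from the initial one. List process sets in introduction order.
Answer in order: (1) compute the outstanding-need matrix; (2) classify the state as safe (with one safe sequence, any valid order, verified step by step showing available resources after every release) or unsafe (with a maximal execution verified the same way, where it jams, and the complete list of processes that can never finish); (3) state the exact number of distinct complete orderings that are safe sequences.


(1) Outstanding need per process (order R4, R2, R3):
  P8: (1, 3, 1)
  P4: (6, 3, 4)
  P1: (2, 0, 2)
  P6: (3, 5, 7)
  P5: (1, 8, 0)
  P7: (2, 1, 3)
(2) The state is UNSAFE.
Key observation: after P8, P7, P1, P6 the pool peaks at (5, 7, 10), and each blocked process is short somewhere: P4 on R4; P5 on R2.
The run P8, P7, P1, P6 cannot be extended any further. Check, step by step:
  pool = (1, 3, 3)
  run P8 (needs (1, 3, 1), free (1, 3, 3)); after release of (2, 1, 1) the pool is (3, 4, 4)
  run P7 (needs (2, 1, 3), free (3, 4, 4)); after release of (2, 2, 2) the pool is (5, 6, 6)
  run P1 (needs (2, 0, 2), free (5, 6, 6)); after release of (0, 0, 2) the pool is (5, 6, 8)
  run P6 (needs (3, 5, 7), free (5, 6, 8)); after release of (0, 1, 2) the pool is (5, 7, 10)
  blocked: P4 wants (6, 3, 4), pool (5, 7, 10) — not enough R4
  blocked: P5 wants (1, 8, 0), pool (5, 7, 10) — not enough R2
Never able to finish: P4 and P5.
(3) Precisely 0 of the possible complete orderings are safe sequences.


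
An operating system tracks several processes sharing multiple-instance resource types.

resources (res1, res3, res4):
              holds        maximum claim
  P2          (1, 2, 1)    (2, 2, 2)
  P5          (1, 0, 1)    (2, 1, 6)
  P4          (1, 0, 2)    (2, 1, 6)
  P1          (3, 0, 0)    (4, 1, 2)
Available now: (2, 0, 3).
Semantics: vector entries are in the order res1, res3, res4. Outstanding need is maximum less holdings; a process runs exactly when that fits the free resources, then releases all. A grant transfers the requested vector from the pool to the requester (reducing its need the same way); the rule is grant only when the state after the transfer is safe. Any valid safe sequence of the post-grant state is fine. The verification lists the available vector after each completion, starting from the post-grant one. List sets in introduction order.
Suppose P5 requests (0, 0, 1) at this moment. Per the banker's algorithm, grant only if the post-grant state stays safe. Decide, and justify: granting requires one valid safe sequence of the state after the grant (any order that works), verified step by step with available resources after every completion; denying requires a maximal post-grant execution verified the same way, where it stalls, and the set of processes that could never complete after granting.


DENY — the pretend-granted state is unsafe.
Key observation: res4 is the bottleneck — with P2, P1 done the pool holds (6, 2, 3), short of every remaining need.
On the post-grant state, P2, P1 is a maximal run — nothing extends it. Check, step by step:
  pool = (2, 0, 2)
  P2: need (1, 0, 1) fits (2, 0, 2); releases (1, 2, 1), pool now (3, 2, 3)
  P1: need (1, 1, 2) fits (3, 2, 3); releases (3, 0, 0), pool now (6, 2, 3)
  P5 cannot run: need (1, 1, 4) vs free (6, 2, 3) (insufficient res4)
  P4 cannot run: need (1, 1, 4) vs free (6, 2, 3) (insufficient res4)
Post-grant, the permanently blocked set is P5 and P4.


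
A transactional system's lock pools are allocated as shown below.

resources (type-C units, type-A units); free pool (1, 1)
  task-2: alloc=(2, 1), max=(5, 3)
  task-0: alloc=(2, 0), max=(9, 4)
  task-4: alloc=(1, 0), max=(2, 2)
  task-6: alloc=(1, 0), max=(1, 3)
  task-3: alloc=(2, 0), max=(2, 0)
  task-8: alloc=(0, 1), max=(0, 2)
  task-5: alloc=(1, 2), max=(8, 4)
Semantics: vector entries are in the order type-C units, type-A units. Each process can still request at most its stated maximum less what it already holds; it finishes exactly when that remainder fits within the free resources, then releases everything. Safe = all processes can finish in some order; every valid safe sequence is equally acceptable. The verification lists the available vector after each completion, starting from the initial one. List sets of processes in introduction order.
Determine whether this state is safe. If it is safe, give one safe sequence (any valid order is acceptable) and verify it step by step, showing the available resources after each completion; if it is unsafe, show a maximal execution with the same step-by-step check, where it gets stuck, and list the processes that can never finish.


SAFE — a valid safe sequence is task-3, task-8, task-4, task-2, task-6, task-5, task-0.
Key observation: the order's first zero-slack moment is task-8 ((0, 1) needed, (3, 1) free — a requested resource with nothing to spare).
Walking it through:
  pool = (1, 1)
  task-3: need (0, 0) fits (1, 1); releases (2, 0), pool now (3, 1)
  task-8: need (0, 1) fits (3, 1); releases (0, 1), pool now (3, 2)
  task-4: need (1, 2) fits (3, 2); releases (1, 0), pool now (4, 2)
  task-2: need (3, 2) fits (4, 2); releases (2, 1), pool now (6, 3)
  task-6: need (0, 3) fits (6, 3); releases (1, 0), pool now (7, 3)
  task-5: need (7, 2) fits (7, 3); releases (1, 2), pool now (8, 5)
  task-0: need (7, 4) fits (8, 5); releases (2, 0), pool now (10, 5)


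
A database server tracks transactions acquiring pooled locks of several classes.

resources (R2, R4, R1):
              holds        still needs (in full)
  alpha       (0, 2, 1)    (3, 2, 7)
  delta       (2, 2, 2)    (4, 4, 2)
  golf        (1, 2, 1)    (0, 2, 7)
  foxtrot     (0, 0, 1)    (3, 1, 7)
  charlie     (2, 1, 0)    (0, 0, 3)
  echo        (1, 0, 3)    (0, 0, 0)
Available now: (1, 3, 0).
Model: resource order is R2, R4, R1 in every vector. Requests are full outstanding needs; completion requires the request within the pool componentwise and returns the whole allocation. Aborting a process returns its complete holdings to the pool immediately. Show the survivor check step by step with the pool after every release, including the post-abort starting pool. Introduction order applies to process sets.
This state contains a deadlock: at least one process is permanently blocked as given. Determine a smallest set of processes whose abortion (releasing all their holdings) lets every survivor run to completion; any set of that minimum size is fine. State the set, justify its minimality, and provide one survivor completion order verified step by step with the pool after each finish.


The answer: abort alpha and golf.
Key observation: foxtrot could never have finished before the abort; with (1, 4, 2) returned by alpha and golf, it fits at step 4.
Minimality, checking each single-abort alternative: alpha alone leaves golf blocked (short on R1); delta alone leaves alpha blocked (short on R1); golf alone leaves alpha blocked (short on R1); foxtrot alone leaves alpha blocked (short on R1); charlie alone leaves alpha blocked (short on R1); echo alone leaves alpha blocked (short on R1).
Survivors finish in the order: echo, charlie, delta, foxtrot. Step-by-step check (pool after the aborts first):
  pool = (2, 7, 2)
  echo needs (0, 0, 0) <= (2, 7, 2) -> finishes; pool += (1, 0, 3) = (3, 7, 5)
  charlie needs (0, 0, 3) <= (3, 7, 5) -> finishes; pool += (2, 1, 0) = (5, 8, 5)
  delta needs (4, 4, 2) <= (5, 8, 5) -> finishes; pool += (2, 2, 2) = (7, 10, 7)
  foxtrot needs (3, 1, 7) <= (7, 10, 7) -> finishes; pool += (0, 0, 1) = (7, 10, 8)


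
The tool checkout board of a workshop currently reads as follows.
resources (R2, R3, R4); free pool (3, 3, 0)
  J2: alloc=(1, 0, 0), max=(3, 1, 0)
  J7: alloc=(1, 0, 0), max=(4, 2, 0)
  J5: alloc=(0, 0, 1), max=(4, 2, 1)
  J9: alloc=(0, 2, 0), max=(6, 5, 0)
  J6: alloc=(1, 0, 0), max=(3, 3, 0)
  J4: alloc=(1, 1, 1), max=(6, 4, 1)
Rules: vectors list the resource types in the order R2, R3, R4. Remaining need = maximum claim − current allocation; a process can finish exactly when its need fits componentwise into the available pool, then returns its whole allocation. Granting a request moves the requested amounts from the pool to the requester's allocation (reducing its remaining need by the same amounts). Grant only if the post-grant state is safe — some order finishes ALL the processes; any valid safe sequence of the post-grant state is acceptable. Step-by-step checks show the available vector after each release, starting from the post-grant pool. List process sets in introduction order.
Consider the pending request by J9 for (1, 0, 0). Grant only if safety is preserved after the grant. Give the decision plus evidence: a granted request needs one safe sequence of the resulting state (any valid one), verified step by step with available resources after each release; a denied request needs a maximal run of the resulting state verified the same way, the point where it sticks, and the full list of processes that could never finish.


GRANT. The post-grant state is safe; one safe sequence: J6, J7, J2, J9, J5, J4.
Key observation: post-grant, (2, 3, 0) remains, and an order beginning with J6 completes everyone.
Verifying the post-grant state step by step:
  pool = (2, 3, 0)
  J6: need (2, 3, 0) fits (2, 3, 0); releases (1, 0, 0), pool now (3, 3, 0)
  J7: need (3, 2, 0) fits (3, 3, 0); releases (1, 0, 0), pool now (4, 3, 0)
  J2: need (2, 1, 0) fits (4, 3, 0); releases (1, 0, 0), pool now (5, 3, 0)
  J9: need (5, 3, 0) fits (5, 3, 0); releases (1, 2, 0), pool now (6, 5, 0)
  J5: need (4, 2, 0) fits (6, 5, 0); releases (0, 0, 1), pool now (6, 5, 1)
  J4: need (5, 3, 0) fits (6, 5, 1); releases (1, 1, 1), pool now (7, 6, 2)
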